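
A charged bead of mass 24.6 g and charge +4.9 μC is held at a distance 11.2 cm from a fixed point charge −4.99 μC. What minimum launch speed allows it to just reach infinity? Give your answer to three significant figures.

12.6 m/s

To just escape, total mechanical energy must reach zero at infinity: ½mv²_min + U = 0, so ½mv²_min = −U = |kQq|/r.
|U| = |kQq|/r = (8.99×10⁹ N·m²/C²)(4.99×10⁻⁶)(4.90×10⁻⁶)/(0.112) = 1.96 J.
v_min = √(2|U|/m) = √(2·1.96/0.0246) = 12.6 m/s.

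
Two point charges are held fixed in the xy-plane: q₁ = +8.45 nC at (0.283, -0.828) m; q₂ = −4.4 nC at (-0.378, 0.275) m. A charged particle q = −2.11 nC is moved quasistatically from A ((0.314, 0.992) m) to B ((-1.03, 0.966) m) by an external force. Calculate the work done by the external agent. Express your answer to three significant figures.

For quasistatic motion the external work equals the change in potential energy: W_ext = qΔV = q(V_B − V_A).
At A: distances to the source charges are 1.82 m, 0.996 m; V_A = Σ kqᵢ/rᵢ = 2.04 V.
At B: distances to the source charges are 2.22 m, 0.950 m; V_B = Σ kqᵢ/rᵢ = -7.47 V.
ΔV = V_B − V_A = -9.50 V.
W_ext = qΔV = (-2.11×10⁻⁹ C)(-9.50 V) = 2.01×10⁻⁸ J.

2.01×10⁻⁸ J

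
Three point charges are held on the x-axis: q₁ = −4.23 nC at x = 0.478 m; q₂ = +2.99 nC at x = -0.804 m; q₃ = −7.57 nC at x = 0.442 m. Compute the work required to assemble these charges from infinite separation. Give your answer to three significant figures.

7.74×10⁻⁶ J

The assembly work is the sum of pairwise potential energies, U = Σ_{i<j} kqᵢqⱼ/rᵢⱼ.
Pair separations: r₁₂ = 1.28 m, r₁₃ = 0.0360 m, r₂₃ = 1.25 m.
U = (-8.87×10⁻⁸) + (8.00×10⁻⁶) + (-1.63×10⁻⁷) = 7.74×10⁻⁶ J.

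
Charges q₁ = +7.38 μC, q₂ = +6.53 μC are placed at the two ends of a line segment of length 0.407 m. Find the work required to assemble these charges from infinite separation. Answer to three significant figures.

The work to assemble the configuration equals its total potential energy, U = Σ kqᵢqⱼ/rᵢⱼ over all pairs.
The separation is r = 0.407 m.
U = (1.06) = 1.06 J.

1.06 J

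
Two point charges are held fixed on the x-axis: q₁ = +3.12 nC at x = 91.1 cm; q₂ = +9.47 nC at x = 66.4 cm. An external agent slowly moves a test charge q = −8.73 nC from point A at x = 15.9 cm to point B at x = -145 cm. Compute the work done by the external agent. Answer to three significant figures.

1.34×10⁻⁶ J

For quasistatic motion the external work equals the change in potential energy: W_ext = qΔV = q(V_B − V_A).
At A: distances to the source charges are 0.752 m, 0.505 m; V_A = Σ kqᵢ/rᵢ = 206 V.
At B: distances to the source charges are 2.36 m, 2.11 m; V_B = Σ kqᵢ/rᵢ = 52.2 V.
ΔV = V_B − V_A = -154 V.
W_ext = qΔV = (-8.73×10⁻⁹ C)(-154 V) = 1.34×10⁻⁶ J.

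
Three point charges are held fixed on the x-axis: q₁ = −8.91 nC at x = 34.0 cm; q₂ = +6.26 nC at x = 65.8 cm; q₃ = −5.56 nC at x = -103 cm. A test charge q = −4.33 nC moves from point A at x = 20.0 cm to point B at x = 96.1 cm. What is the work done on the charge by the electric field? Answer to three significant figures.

The work done by the electric force is W_field = −ΔU = −q(V_B − V_A) = q(V_A − V_B).
At A: distances to the source charges are 0.140 m, 0.458 m, 1.23 m; V_A = Σ kqᵢ/rᵢ = -490 V.
At B: distances to the source charges are 0.621 m, 0.303 m, 1.99 m; V_B = Σ kqᵢ/rᵢ = 31.6 V.
ΔV = V_B − V_A = 522 V.
W_field = −qΔV = −(-4.33×10⁻⁹ C)(522 V) = 2.26×10⁻⁶ J.

2.26×10⁻⁶ J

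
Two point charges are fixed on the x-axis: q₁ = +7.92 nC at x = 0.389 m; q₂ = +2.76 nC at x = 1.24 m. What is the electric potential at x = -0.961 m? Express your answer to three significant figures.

64.0 V

Electric potential is a scalar, so the contributions from each charge add algebraically: V = Σ kqᵢ/rᵢ.
Distances from the field point to each charge: r₁ = 1.35 m, r₂ = 2.20 m.
V = k[(7.92×10⁻⁹)/(1.35) + (2.76×10⁻⁹)/(2.20)] = 64.0 V.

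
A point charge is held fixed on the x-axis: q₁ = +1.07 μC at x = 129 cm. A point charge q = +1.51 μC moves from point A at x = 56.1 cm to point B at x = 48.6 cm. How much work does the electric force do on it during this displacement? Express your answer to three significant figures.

The work done by the electric force is W_field = −ΔU = −q(V_B − V_A) = q(V_A − V_B).
At A: distance to the source charge is 0.729 m; V_A = kq₁/r = 1.32×10⁴ V.
At B: distance to the source charge is 0.804 m; V_B = kq₁/r = 1.20×10⁴ V.
ΔV = V_B − V_A = -1230 V.
W_field = −qΔV = −(1.51×10⁻⁶ C)(-1230 V) = 1.86×10⁻³ J.

1.86×10⁻³ J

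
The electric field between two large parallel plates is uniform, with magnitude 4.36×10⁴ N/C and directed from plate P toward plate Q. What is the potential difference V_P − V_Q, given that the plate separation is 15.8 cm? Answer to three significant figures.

In a uniform field, potential decreases in the direction of E: ΔV = −E·d for a displacement d parallel to E.
Going from Q to P is a displacement of 15.8 cm opposite to the field, so V_P − V_Q = +Ed = 6890 V.

6890 V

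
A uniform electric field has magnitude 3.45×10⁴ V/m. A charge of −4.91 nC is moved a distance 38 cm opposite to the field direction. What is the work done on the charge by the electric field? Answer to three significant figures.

6.44×10⁻⁵ J

The potential change for a displacement 38 cm opposite to the field direction is ΔV = +Ed = 1.31×10⁴ V.
W_field = −qΔV = 6.44×10⁻⁵ J.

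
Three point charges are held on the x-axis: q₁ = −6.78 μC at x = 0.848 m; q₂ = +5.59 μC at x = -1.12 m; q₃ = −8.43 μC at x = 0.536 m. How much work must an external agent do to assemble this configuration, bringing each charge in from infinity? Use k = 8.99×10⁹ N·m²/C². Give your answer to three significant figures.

1.22 J

The work to assemble the configuration equals its total potential energy, U = Σ kqᵢqⱼ/rᵢⱼ over all pairs.
Pair separations: r₁₂ = 1.97 m, r₁₃ = 0.312 m, r₂₃ = 1.66 m.
U = (-0.173) + (1.65) + (-0.256) = 1.22 J.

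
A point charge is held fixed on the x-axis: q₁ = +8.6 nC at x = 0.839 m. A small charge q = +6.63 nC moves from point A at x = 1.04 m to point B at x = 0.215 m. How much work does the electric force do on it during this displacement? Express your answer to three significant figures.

The work done by the electric force is W_field = −ΔU = −q(V_B − V_A) = q(V_A − V_B).
At A: distance to the source charge is 0.201 m; V_A = kq₁/r = 385 V.
At B: distance to the source charge is 0.624 m; V_B = kq₁/r = 124 V.
ΔV = V_B − V_A = -261 V.
W_field = −qΔV = −(6.63×10⁻⁹ C)(-261 V) = 1.73×10⁻⁶ J.

1.73×10⁻⁶ J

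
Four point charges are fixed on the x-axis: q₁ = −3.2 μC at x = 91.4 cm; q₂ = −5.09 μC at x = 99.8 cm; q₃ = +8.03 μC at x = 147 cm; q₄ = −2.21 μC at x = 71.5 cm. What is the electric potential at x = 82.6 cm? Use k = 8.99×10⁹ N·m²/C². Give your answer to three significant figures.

-6.60×10⁵ V

The total potential is the scalar sum of each charge's contribution, V = Σ kqᵢ/rᵢ.
Distances from the field point to each charge: r₁ = 0.0880 m, r₂ = 0.172 m, r₃ = 0.644 m, r₄ = 0.111 m.
V = k[(-3.20×10⁻⁶)/(0.0880) + (-5.09×10⁻⁶)/(0.172) + (8.03×10⁻⁶)/(0.644) + (-2.21×10⁻⁶)/(0.111)] = -6.60×10⁵ V.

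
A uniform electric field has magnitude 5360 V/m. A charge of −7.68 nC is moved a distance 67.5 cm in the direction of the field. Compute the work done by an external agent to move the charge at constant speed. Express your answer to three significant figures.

The potential change for a displacement 67.5 cm in the direction of the field is ΔV = −Ed = -3620 V.
W_ext = qΔV = 2.78×10⁻⁵ J.

2.78×10⁻⁵ J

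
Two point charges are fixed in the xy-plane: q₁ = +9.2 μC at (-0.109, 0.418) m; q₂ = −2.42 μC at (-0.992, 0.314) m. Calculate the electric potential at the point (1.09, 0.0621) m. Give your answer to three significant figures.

5.58×10⁴ V

The total potential is the scalar sum of each charge's contribution, V = Σ kqᵢ/rᵢ.
Distances from the field point to each charge: r₁ = 1.25 m, r₂ = 2.10 m.
V = k[(9.20×10⁻⁶)/(1.25) + (-2.42×10⁻⁶)/(2.10)] = 5.58×10⁴ V.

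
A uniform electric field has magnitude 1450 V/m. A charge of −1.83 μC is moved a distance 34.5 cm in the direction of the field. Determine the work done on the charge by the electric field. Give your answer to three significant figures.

The potential change for a displacement 34.5 cm in the direction of the field is ΔV = −Ed = -500 V.
W_field = −qΔV = -9.15×10⁻⁴ J.

-9.15×10⁻⁴ J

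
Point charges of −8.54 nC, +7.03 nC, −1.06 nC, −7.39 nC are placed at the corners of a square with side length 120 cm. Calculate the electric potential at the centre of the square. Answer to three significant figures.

Electric potential is a scalar, so the contributions from each charge add algebraically: V = Σ kqᵢ/rᵢ.
The distance from each corner to the centre is a√2/2 = 0.849 m.
V = k[(-8.54×10⁻⁹)/(0.849) + (7.03×10⁻⁹)/(0.849) + (-1.06×10⁻⁹)/(0.849) + (-7.39×10⁻⁹)/(0.849)] = -106 V.

-106 V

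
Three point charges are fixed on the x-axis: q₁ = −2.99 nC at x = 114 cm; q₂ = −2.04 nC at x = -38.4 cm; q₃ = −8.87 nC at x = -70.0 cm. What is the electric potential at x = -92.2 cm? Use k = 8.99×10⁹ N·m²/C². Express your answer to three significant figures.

-406 V

Electric potential is a scalar, so the contributions from each charge add algebraically: V = Σ kqᵢ/rᵢ.
Distances from the field point to each charge: r₁ = 2.06 m, r₂ = 0.538 m, r₃ = 0.222 m.
V = k[(-2.99×10⁻⁹)/(2.06) + (-2.04×10⁻⁹)/(0.538) + (-8.87×10⁻⁹)/(0.222)] = -406 V.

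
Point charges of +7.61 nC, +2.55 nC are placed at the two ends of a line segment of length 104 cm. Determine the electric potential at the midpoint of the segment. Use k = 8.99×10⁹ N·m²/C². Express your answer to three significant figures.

176 V

Electric potential is a scalar, so the contributions from each charge add algebraically: V = Σ kqᵢ/rᵢ.
Each charge is 0.520 m from the midpoint.
V = k[(7.61×10⁻⁹)/(0.520) + (2.55×10⁻⁹)/(0.520)] = 176 V.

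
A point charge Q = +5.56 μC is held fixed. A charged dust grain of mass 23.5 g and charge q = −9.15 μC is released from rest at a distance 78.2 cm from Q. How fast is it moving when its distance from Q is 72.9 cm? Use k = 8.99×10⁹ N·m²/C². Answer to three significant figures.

Only the electrostatic force acts, so mechanical energy is conserved: ½mv² = U₁ − U₂ = kQq(1/r₁ − 1/r₂).
U₁ − U₂ = (8.99×10⁹ N·m²/C²)(5.56×10⁻⁶ C)(-9.15×10⁻⁶ C)(1/0.782 − 1/0.729) = 0.0425 J.
v = √(2·0.0425/0.0235) = 1.90 m/s.

1.90 m/s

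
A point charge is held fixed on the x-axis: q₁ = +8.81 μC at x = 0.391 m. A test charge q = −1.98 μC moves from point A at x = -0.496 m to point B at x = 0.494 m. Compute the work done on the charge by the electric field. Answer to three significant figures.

1.35 J

The work done by the electric force is W_field = −ΔU = −q(V_B − V_A) = q(V_A − V_B).
At A: distance to the source charge is 0.887 m; V_A = kq₁/r = 8.93×10⁴ V.
At B: distance to the source charge is 0.103 m; V_B = kq₁/r = 7.69×10⁵ V.
ΔV = V_B − V_A = 6.80×10⁵ V.
W_field = −qΔV = −(-1.98×10⁻⁶ C)(6.80×10⁵ V) = 1.35 J.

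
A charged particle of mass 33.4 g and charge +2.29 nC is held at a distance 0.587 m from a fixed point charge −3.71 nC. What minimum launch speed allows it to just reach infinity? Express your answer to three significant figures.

2.79×10⁻³ m/s

To just escape, total mechanical energy must reach zero at infinity: ½mv²_min + U = 0, so ½mv²_min = −U = |kQq|/r.
|U| = |kQq|/r = (8.99×10⁹ N·m²/C²)(3.71×10⁻⁹)(2.29×10⁻⁹)/(0.587) = 1.30×10⁻⁷ J.
v_min = √(2|U|/m) = √(2·1.30×10⁻⁷/0.0334) = 2.79×10⁻³ m/s.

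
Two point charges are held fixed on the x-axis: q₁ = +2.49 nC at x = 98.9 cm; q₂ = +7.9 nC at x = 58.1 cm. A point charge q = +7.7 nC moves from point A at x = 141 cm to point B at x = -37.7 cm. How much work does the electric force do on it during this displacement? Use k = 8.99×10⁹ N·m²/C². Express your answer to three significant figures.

3.72×10⁻⁷ J

The work done by the electric force is W_field = −ΔU = −q(V_B − V_A) = q(V_A − V_B).
At A: distances to the source charges are 0.421 m, 0.829 m; V_A = Σ kqᵢ/rᵢ = 139 V.
At B: distances to the source charges are 1.37 m, 0.958 m; V_B = Σ kqᵢ/rᵢ = 90.5 V.
ΔV = V_B − V_A = -48.3 V.
W_field = −qΔV = −(7.70×10⁻⁹ C)(-48.3 V) = 3.72×10⁻⁷ J.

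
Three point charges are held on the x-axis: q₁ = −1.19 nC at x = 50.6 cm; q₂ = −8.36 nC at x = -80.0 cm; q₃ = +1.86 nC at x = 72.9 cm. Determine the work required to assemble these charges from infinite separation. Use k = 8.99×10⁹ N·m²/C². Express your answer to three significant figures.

The work to assemble the configuration equals its total potential energy, U = Σ kqᵢqⱼ/rᵢⱼ over all pairs.
Pair separations: r₁₂ = 1.31 m, r₁₃ = 0.223 m, r₂₃ = 1.53 m.
U = (6.85×10⁻⁸) + (-8.92×10⁻⁸) + (-9.14×10⁻⁸) = -1.12×10⁻⁷ J.

-1.12×10⁻⁷ J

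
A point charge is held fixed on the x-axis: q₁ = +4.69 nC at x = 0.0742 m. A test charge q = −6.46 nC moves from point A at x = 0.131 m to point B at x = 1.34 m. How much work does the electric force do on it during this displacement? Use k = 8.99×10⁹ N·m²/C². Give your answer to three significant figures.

The work done by the electric force is W_field = −ΔU = −q(V_B − V_A) = q(V_A − V_B).
At A: distance to the source charge is 0.0568 m; V_A = kq₁/r = 742 V.
At B: distance to the source charge is 1.27 m; V_B = kq₁/r = 33.3 V.
ΔV = V_B − V_A = -709 V.
W_field = −qΔV = −(-6.46×10⁻⁹ C)(-709 V) = -4.58×10⁻⁶ J.

-4.58×10⁻⁶ J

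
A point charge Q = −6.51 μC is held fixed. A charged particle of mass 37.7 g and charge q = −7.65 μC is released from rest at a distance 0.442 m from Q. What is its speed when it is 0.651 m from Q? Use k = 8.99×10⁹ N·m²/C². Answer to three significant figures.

4.15 m/s

Only the electrostatic force acts, so mechanical energy is conserved: ½mv² = U₁ − U₂ = kQq(1/r₁ − 1/r₂).
U₁ − U₂ = (8.99×10⁹ N·m²/C²)(-6.51×10⁻⁶ C)(-7.65×10⁻⁶ C)(1/0.442 − 1/0.651) = 0.325 J.
v = √(2·0.325/0.0377) = 4.15 m/s.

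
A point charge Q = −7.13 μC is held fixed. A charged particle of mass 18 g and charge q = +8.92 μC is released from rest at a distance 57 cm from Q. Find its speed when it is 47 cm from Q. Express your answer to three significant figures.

4.87 m/s

Only the electrostatic force acts, so mechanical energy is conserved: ½mv² = U₁ − U₂ = kQq(1/r₁ − 1/r₂).
U₁ − U₂ = (8.99×10⁹ N·m²/C²)(-7.13×10⁻⁶ C)(8.92×10⁻⁶ C)(1/0.570 − 1/0.470) = 0.213 J.
v = √(2·0.213/0.0180) = 4.87 m/s.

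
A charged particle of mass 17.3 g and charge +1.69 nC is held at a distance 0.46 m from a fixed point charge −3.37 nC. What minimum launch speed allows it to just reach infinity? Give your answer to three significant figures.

3.59×10⁻³ m/s

To just escape, total mechanical energy must reach zero at infinity: ½mv²_min + U = 0, so ½mv²_min = −U = |kQq|/r.
|U| = |kQq|/r = (8.99×10⁹ N·m²/C²)(3.37×10⁻⁹)(1.69×10⁻⁹)/(0.460) = 1.11×10⁻⁷ J.
v_min = √(2|U|/m) = √(2·1.11×10⁻⁷/0.0173) = 3.59×10⁻³ m/s.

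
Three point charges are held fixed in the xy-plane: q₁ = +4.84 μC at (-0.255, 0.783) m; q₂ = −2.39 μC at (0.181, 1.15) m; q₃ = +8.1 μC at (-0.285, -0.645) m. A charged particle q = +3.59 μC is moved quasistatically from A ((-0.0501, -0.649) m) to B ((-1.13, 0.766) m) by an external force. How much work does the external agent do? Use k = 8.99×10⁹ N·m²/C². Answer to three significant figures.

-0.897 J

For quasistatic motion the external work equals the change in potential energy: W_ext = qΔV = q(V_B − V_A).
At A: distances to the source charges are 1.45 m, 1.81 m, 0.235 m; V_A = Σ kqᵢ/rᵢ = 3.28×10⁵ V.
At B: distances to the source charges are 0.875 m, 1.37 m, 1.64 m; V_B = Σ kqᵢ/rᵢ = 7.83×10⁴ V.
ΔV = V_B − V_A = -2.50×10⁵ V.
W_ext = qΔV = (3.59×10⁻⁶ C)(-2.50×10⁵ V) = -0.897 J.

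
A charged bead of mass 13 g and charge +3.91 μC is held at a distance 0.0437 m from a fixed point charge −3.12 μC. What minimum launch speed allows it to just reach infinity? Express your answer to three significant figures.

19.6 m/s

To just escape, total mechanical energy must reach zero at infinity: ½mv²_min + U = 0, so ½mv²_min = −U = |kQq|/r.
|U| = |kQq|/r = (8.99×10⁹ N·m²/C²)(3.12×10⁻⁶)(3.91×10⁻⁶)/(0.0437) = 2.51 J.
v_min = √(2|U|/m) = √(2·2.51/0.0130) = 19.6 m/s.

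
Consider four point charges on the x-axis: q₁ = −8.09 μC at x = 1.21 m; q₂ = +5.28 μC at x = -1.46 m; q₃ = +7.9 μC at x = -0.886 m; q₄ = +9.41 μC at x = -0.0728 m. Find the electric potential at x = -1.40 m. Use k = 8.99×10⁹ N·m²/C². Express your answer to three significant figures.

The total potential is the scalar sum of each charge's contribution, V = Σ kqᵢ/rᵢ.
Distances from the field point to each charge: r₁ = 2.61 m, r₂ = 0.0600 m, r₃ = 0.514 m, r₄ = 1.33 m.
V = k[(-8.09×10⁻⁶)/(2.61) + (5.28×10⁻⁶)/(0.0600) + (7.90×10⁻⁶)/(0.514) + (9.41×10⁻⁶)/(1.33)] = 9.65×10⁵ V.

9.65×10⁵ V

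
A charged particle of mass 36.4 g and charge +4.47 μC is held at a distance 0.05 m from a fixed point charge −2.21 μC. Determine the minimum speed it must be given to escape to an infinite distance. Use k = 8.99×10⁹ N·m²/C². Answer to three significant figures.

To just escape, total mechanical energy must reach zero at infinity: ½mv²_min + U = 0, so ½mv²_min = −U = |kQq|/r.
|U| = |kQq|/r = (8.99×10⁹ N·m²/C²)(2.21×10⁻⁶)(4.47×10⁻⁶)/(0.0500) = 1.78 J.
v_min = √(2|U|/m) = √(2·1.78/0.0364) = 9.88 m/s.

9.88 m/s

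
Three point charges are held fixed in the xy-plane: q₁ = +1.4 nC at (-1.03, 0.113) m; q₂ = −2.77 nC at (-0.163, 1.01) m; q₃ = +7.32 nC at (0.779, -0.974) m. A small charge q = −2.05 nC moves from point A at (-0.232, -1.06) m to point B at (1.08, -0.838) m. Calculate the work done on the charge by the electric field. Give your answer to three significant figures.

The work done by the electric force is W_field = −ΔU = −q(V_B − V_A) = q(V_A − V_B).
At A: distances to the source charges are 1.42 m, 2.07 m, 1.01 m; V_A = Σ kqᵢ/rᵢ = 61.7 V.
At B: distances to the source charges are 2.31 m, 2.23 m, 0.330 m; V_B = Σ kqᵢ/rᵢ = 193 V.
ΔV = V_B − V_A = 132 V.
W_field = −qΔV = −(-2.05×10⁻⁹ C)(132 V) = 2.70×10⁻⁷ J.

2.70×10⁻⁷ J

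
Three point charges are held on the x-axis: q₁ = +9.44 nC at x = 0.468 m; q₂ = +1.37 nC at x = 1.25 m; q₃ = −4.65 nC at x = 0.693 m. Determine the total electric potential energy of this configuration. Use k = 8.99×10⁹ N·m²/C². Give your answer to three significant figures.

-1.71×10⁻⁶ J

The work to assemble the configuration equals its total potential energy, U = Σ kqᵢqⱼ/rᵢⱼ over all pairs.
Pair separations: r₁₂ = 0.782 m, r₁₃ = 0.225 m, r₂₃ = 0.557 m.
U = (1.49×10⁻⁷) + (-1.75×10⁻⁶) + (-1.03×10⁻⁷) = -1.71×10⁻⁶ J.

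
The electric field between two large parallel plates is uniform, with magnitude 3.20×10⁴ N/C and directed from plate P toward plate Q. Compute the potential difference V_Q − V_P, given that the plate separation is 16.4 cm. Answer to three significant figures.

In a uniform field, potential decreases in the direction of E: ΔV = −E·d for a displacement d parallel to E.
Going from P to Q is a displacement of 16.4 cm along the field, so V_Q − V_P = −Ed = -5250 V.

-5250 V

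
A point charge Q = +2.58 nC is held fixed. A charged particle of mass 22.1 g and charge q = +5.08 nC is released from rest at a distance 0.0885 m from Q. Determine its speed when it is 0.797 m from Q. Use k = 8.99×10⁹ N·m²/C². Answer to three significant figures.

Only the electrostatic force acts, so mechanical energy is conserved: ½mv² = U₁ − U₂ = kQq(1/r₁ − 1/r₂).
U₁ − U₂ = (8.99×10⁹ N·m²/C²)(2.58×10⁻⁹ C)(5.08×10⁻⁹ C)(1/0.0885 − 1/0.797) = 1.18×10⁻⁶ J.
v = √(2·1.18×10⁻⁶/0.0221) = 0.0103 m/s.

0.0103 m/s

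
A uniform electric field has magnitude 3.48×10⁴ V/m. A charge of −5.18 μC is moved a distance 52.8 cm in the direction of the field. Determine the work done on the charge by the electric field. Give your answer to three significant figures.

The potential change for a displacement 52.8 cm in the direction of the field is ΔV = −Ed = -1.84×10⁴ V.
W_field = −qΔV = -0.0952 J.

-0.0952 J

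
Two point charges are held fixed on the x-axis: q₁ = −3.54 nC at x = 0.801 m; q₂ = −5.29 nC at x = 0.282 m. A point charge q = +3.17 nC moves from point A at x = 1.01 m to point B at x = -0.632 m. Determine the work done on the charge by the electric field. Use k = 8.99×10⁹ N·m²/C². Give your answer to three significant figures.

-4.54×10⁻⁷ J

The work done by the electric force is W_field = −ΔU = −q(V_B − V_A) = q(V_A − V_B).
At A: distances to the source charges are 0.209 m, 0.728 m; V_A = Σ kqᵢ/rᵢ = -218 V.
At B: distances to the source charges are 1.43 m, 0.914 m; V_B = Σ kqᵢ/rᵢ = -74.2 V.
ΔV = V_B − V_A = 143 V.
W_field = −qΔV = −(3.17×10⁻⁹ C)(143 V) = -4.54×10⁻⁷ J.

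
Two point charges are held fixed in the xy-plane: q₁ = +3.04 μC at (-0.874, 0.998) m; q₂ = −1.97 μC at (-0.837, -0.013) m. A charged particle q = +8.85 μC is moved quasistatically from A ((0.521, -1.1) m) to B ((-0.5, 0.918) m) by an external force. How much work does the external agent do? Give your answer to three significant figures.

0.468 J

For quasistatic motion the external work equals the change in potential energy: W_ext = qΔV = q(V_B − V_A).
At A: distances to the source charges are 2.52 m, 1.74 m; V_A = Σ kqᵢ/rᵢ = 666 V.
At B: distances to the source charges are 0.382 m, 0.990 m; V_B = Σ kqᵢ/rᵢ = 5.36×10⁴ V.
ΔV = V_B − V_A = 5.29×10⁴ V.
W_ext = qΔV = (8.85×10⁻⁶ C)(5.29×10⁴ V) = 0.468 J.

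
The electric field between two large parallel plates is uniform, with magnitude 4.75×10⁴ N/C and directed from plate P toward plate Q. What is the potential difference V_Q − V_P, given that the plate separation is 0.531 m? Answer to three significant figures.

In a uniform field, potential decreases in the direction of E: ΔV = −E·d for a displacement d parallel to E.
Going from P to Q is a displacement of 0.531 m along the field, so V_Q − V_P = −Ed = -2.52×10⁴ V.

-2.52×10⁴ V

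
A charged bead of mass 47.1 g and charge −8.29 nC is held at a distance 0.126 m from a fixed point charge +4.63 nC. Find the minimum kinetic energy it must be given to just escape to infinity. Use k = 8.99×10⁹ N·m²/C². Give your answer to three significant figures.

To just escape, total mechanical energy must reach zero at infinity: ½mv²_min + U = 0, so ½mv²_min = −U = |kQq|/r.
|U| = |kQq|/r = (8.99×10⁹ N·m²/C²)(4.63×10⁻⁹)(8.29×10⁻⁹)/(0.126) = 2.74×10⁻⁶ J.

2.74×10⁻⁶ J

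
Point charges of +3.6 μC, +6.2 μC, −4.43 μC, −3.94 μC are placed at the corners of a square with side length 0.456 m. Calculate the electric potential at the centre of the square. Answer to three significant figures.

Electric potential is a scalar, so the contributions from each charge add algebraically: V = Σ kqᵢ/rᵢ.
The distance from each corner to the centre is a√2/2 = 0.322 m.
V = k[(3.60×10⁻⁶)/(0.322) + (6.20×10⁻⁶)/(0.322) + (-4.43×10⁻⁶)/(0.322) + (-3.94×10⁻⁶)/(0.322)] = 3.99×10⁴ V.

3.99×10⁴ V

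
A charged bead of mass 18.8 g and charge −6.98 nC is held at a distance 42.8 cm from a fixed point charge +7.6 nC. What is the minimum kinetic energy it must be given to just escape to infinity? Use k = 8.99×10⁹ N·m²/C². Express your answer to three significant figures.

1.11×10⁻⁶ J

To just escape, total mechanical energy must reach zero at infinity: ½mv²_min + U = 0, so ½mv²_min = −U = |kQq|/r.
|U| = |kQq|/r = (8.99×10⁹ N·m²/C²)(7.60×10⁻⁹)(6.98×10⁻⁹)/(0.428) = 1.11×10⁻⁶ J.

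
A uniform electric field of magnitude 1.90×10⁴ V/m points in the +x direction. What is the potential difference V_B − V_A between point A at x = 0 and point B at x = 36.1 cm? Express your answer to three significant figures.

In a uniform field, potential decreases in the direction of E: V_B − V_A = −E·Δx.
V_B − V_A = −(1.90×10⁴ V/m)(0.361 m) = -6860 V.

-6860 V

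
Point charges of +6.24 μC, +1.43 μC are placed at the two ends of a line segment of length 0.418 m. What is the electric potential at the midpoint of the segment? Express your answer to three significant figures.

Electric potential is a scalar, so the contributions from each charge add algebraically: V = Σ kqᵢ/rᵢ.
Each charge is 0.209 m from the midpoint.
V = k[(6.24×10⁻⁶)/(0.209) + (1.43×10⁻⁶)/(0.209)] = 3.30×10⁵ V.

3.30×10⁵ V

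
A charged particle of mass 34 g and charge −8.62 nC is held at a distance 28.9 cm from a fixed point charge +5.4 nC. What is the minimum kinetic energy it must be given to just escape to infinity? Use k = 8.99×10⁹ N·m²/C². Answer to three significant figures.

1.45×10⁻⁶ J

To just escape, total mechanical energy must reach zero at infinity: ½mv²_min + U = 0, so ½mv²_min = −U = |kQq|/r.
|U| = |kQq|/r = (8.99×10⁹ N·m²/C²)(5.40×10⁻⁹)(8.62×10⁻⁹)/(0.289) = 1.45×10⁻⁶ J.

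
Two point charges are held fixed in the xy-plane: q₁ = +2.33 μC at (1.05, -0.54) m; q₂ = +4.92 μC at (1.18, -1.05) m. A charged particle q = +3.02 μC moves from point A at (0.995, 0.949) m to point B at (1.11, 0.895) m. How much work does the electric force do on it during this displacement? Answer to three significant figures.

-3.68×10⁻³ J

The work done by the electric force is W_field = −ΔU = −q(V_B − V_A) = q(V_A − V_B).
At A: distances to the source charges are 1.49 m, 2.01 m; V_A = Σ kqᵢ/rᵢ = 3.61×10⁴ V.
At B: distances to the source charges are 1.44 m, 1.95 m; V_B = Σ kqᵢ/rᵢ = 3.73×10⁴ V.
ΔV = V_B − V_A = 1220 V.
W_field = −qΔV = −(3.02×10⁻⁶ C)(1220 V) = -3.68×10⁻³ J.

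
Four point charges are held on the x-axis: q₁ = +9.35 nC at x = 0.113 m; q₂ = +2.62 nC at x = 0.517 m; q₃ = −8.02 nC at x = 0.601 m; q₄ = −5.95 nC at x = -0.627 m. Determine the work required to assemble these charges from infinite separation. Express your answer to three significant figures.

-3.53×10⁻⁶ J

The assembly work is the sum of pairwise potential energies, U = Σ_{i<j} kqᵢqⱼ/rᵢⱼ.
Pair separations: r₁₂ = 0.404 m, r₁₃ = 0.488 m, r₁₄ = 0.740 m, r₂₃ = 0.0840 m, r₂₄ = 1.14 m, r₃₄ = 1.23 m.
Summing all 6 pair terms gives U = -3.53×10⁻⁶ J.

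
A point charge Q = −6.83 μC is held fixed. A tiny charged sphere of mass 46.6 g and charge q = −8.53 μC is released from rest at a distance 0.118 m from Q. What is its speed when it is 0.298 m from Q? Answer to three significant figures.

10.7 m/s

Only the electrostatic force acts, so mechanical energy is conserved: ½mv² = U₁ − U₂ = kQq(1/r₁ − 1/r₂).
U₁ − U₂ = (8.99×10⁹ N·m²/C²)(-6.83×10⁻⁶ C)(-8.53×10⁻⁶ C)(1/0.118 − 1/0.298) = 2.68 J.
v = √(2·2.68/0.0466) = 10.7 m/s.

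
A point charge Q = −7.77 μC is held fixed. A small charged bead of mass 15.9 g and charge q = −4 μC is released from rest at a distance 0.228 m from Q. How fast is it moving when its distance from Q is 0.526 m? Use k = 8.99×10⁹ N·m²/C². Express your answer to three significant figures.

Only the electrostatic force acts, so mechanical energy is conserved: ½mv² = U₁ − U₂ = kQq(1/r₁ − 1/r₂).
U₁ − U₂ = (8.99×10⁹ N·m²/C²)(-7.77×10⁻⁶ C)(-4.00×10⁻⁶ C)(1/0.228 − 1/0.526) = 0.694 J.
v = √(2·0.694/0.0159) = 9.35 m/s.

9.35 m/s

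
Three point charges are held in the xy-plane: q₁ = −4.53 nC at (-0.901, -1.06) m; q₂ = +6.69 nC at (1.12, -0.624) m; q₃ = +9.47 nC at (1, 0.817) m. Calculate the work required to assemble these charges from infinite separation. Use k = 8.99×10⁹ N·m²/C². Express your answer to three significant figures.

1.18×10⁻⁷ J

The assembly work is the sum of pairwise potential energies, U = Σ_{i<j} kqᵢqⱼ/rᵢⱼ.
Pair separations: r₁₂ = 2.07 m, r₁₃ = 2.67 m, r₂₃ = 1.45 m.
U = (-1.32×10⁻⁷) + (-1.44×10⁻⁷) + (3.94×10⁻⁷) = 1.18×10⁻⁷ J.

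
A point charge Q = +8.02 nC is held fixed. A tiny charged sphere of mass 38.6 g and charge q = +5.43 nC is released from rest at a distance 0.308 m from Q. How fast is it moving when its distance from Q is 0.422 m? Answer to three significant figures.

Only the electrostatic force acts, so mechanical energy is conserved: ½mv² = U₁ − U₂ = kQq(1/r₁ − 1/r₂).
U₁ − U₂ = (8.99×10⁹ N·m²/C²)(8.02×10⁻⁹ C)(5.43×10⁻⁹ C)(1/0.308 − 1/0.422) = 3.43×10⁻⁷ J.
v = √(2·3.43×10⁻⁷/0.0386) = 4.22×10⁻³ m/s.

4.22×10⁻³ m/s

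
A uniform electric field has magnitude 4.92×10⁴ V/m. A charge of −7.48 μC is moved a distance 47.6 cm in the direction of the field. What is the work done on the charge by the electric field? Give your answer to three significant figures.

-0.175 J

The potential change for a displacement 47.6 cm in the direction of the field is ΔV = −Ed = -2.34×10⁴ V.
W_field = −qΔV = -0.175 J.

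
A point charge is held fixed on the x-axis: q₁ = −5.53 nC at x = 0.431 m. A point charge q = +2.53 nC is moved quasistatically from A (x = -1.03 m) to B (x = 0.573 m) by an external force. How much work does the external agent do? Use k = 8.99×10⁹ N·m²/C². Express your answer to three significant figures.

For quasistatic motion the external work equals the change in potential energy: W_ext = qΔV = q(V_B − V_A).
At A: distance to the source charge is 1.46 m; V_A = kq₁/r = -34.0 V.
At B: distance to the source charge is 0.142 m; V_B = kq₁/r = -350 V.
ΔV = V_B − V_A = -316 V.
W_ext = qΔV = (2.53×10⁻⁹ C)(-316 V) = -8.00×10⁻⁷ J.

-8.00×10⁻⁷ J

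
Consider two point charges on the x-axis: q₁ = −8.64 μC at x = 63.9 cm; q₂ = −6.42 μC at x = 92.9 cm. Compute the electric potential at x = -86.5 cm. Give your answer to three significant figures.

-8.38×10⁴ V

The total potential is the scalar sum of each charge's contribution, V = Σ kqᵢ/rᵢ.
Distances from the field point to each charge: r₁ = 1.50 m, r₂ = 1.79 m.
V = k[(-8.64×10⁻⁶)/(1.50) + (-6.42×10⁻⁶)/(1.79)] = -8.38×10⁴ V.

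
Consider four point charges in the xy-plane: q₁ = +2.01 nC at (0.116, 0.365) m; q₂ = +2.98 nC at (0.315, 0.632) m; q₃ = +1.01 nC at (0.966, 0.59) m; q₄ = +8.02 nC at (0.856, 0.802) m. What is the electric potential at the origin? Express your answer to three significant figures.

155 V

Electric potential is a scalar, so the contributions from each charge add algebraically: V = Σ kqᵢ/rᵢ.
Distances from the field point to each charge: r₁ = 0.383 m, r₂ = 0.706 m, r₃ = 1.13 m, r₄ = 1.17 m.
V = k[(2.01×10⁻⁹)/(0.383) + (2.98×10⁻⁹)/(0.706) + (1.01×10⁻⁹)/(1.13) + (8.02×10⁻⁹)/(1.17)] = 155 V.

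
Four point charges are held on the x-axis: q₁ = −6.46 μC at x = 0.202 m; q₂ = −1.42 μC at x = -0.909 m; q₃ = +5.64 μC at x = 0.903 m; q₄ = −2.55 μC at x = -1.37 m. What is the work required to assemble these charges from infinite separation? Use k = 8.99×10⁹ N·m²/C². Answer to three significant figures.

-0.325 J

The assembly work is the sum of pairwise potential energies, U = Σ_{i<j} kqᵢqⱼ/rᵢⱼ.
Pair separations: r₁₂ = 1.11 m, r₁₃ = 0.701 m, r₁₄ = 1.57 m, r₂₃ = 1.81 m, r₂₄ = 0.461 m, r₃₄ = 2.27 m.
Summing all 6 pair terms gives U = -0.325 J.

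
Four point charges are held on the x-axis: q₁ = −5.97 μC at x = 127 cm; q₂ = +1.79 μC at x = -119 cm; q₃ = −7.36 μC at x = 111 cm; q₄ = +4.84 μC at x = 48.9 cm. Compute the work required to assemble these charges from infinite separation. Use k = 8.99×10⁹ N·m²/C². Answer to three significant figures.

The work to assemble the configuration equals its total potential energy, U = Σ kqᵢqⱼ/rᵢⱼ over all pairs.
Pair separations: r₁₂ = 2.46 m, r₁₃ = 0.160 m, r₁₄ = 0.781 m, r₂₃ = 2.30 m, r₂₄ = 1.68 m, r₃₄ = 0.621 m.
Summing all 6 pair terms gives U = 1.58 J.

1.58 J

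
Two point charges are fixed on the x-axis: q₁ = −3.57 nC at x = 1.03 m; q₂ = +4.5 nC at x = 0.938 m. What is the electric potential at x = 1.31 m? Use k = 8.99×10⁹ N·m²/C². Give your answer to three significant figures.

-5.87 V

The total potential is the scalar sum of each charge's contribution, V = Σ kqᵢ/rᵢ.
Distances from the field point to each charge: r₁ = 0.280 m, r₂ = 0.372 m.
V = k[(-3.57×10⁻⁹)/(0.280) + (4.50×10⁻⁹)/(0.372)] = -5.87 V.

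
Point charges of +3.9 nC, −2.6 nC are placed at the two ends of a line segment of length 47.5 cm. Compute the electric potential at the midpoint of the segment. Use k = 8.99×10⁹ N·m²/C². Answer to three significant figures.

The total potential is the scalar sum of each charge's contribution, V = Σ kqᵢ/rᵢ.
Each charge is 0.237 m from the midpoint.
V = k[(3.90×10⁻⁹)/(0.237) + (-2.60×10⁻⁹)/(0.237)] = 49.2 V.

49.2 V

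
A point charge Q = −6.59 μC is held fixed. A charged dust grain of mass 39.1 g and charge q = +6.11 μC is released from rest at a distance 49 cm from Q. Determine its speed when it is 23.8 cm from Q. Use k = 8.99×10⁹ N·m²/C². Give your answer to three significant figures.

6.33 m/s

Only the electrostatic force acts, so mechanical energy is conserved: ½mv² = U₁ − U₂ = kQq(1/r₁ − 1/r₂).
U₁ − U₂ = (8.99×10⁹ N·m²/C²)(-6.59×10⁻⁶ C)(6.11×10⁻⁶ C)(1/0.490 − 1/0.238) = 0.782 J.
v = √(2·0.782/0.0391) = 6.33 m/s.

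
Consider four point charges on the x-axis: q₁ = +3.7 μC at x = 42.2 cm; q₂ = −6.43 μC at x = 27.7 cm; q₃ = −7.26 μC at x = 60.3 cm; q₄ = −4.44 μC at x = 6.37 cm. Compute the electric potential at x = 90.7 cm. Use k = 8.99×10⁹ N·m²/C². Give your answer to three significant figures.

Electric potential is a scalar, so the contributions from each charge add algebraically: V = Σ kqᵢ/rᵢ.
Distances from the field point to each charge: r₁ = 0.485 m, r₂ = 0.630 m, r₃ = 0.304 m, r₄ = 0.843 m.
V = k[(3.70×10⁻⁶)/(0.485) + (-6.43×10⁻⁶)/(0.630) + (-7.26×10⁻⁶)/(0.304) + (-4.44×10⁻⁶)/(0.843)] = -2.85×10⁵ V.

-2.85×10⁵ V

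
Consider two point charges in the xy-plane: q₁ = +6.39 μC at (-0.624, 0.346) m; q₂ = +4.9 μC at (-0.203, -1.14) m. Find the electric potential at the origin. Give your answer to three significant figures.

1.19×10⁵ V

The total potential is the scalar sum of each charge's contribution, V = Σ kqᵢ/rᵢ.
Distances from the field point to each charge: r₁ = 0.714 m, r₂ = 1.16 m.
V = k[(6.39×10⁻⁶)/(0.714) + (4.90×10⁻⁶)/(1.16)] = 1.19×10⁵ V.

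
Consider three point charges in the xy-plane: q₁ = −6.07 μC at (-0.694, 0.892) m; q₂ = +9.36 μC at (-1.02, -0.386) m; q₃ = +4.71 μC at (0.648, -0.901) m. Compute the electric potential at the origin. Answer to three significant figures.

Electric potential is a scalar, so the contributions from each charge add algebraically: V = Σ kqᵢ/rᵢ.
Distances from the field point to each charge: r₁ = 1.13 m, r₂ = 1.09 m, r₃ = 1.11 m.
V = k[(-6.07×10⁻⁶)/(1.13) + (9.36×10⁻⁶)/(1.09) + (4.71×10⁻⁶)/(1.11)] = 6.70×10⁴ V.

6.70×10⁴ V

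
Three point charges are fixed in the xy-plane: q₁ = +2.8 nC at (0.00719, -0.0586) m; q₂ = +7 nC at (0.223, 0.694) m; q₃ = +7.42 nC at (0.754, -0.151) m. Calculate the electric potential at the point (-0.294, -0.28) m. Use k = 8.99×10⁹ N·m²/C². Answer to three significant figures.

Electric potential is a scalar, so the contributions from each charge add algebraically: V = Σ kqᵢ/rᵢ.
Distances from the field point to each charge: r₁ = 0.374 m, r₂ = 1.10 m, r₃ = 1.06 m.
V = k[(2.80×10⁻⁹)/(0.374) + (7.00×10⁻⁹)/(1.10) + (7.42×10⁻⁹)/(1.06)] = 188 V.

188 V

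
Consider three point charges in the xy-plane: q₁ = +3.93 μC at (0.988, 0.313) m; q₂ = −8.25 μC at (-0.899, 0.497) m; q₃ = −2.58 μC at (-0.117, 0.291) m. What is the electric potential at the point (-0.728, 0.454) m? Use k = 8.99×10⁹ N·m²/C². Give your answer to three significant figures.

Electric potential is a scalar, so the contributions from each charge add algebraically: V = Σ kqᵢ/rᵢ.
Distances from the field point to each charge: r₁ = 1.72 m, r₂ = 0.176 m, r₃ = 0.632 m.
V = k[(3.93×10⁻⁶)/(1.72) + (-8.25×10⁻⁶)/(0.176) + (-2.58×10⁻⁶)/(0.632)] = -4.37×10⁵ V.

-4.37×10⁵ V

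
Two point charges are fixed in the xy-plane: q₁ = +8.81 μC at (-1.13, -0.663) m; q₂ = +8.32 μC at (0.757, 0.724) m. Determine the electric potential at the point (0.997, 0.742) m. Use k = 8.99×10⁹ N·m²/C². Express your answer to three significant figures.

Electric potential is a scalar, so the contributions from each charge add algebraically: V = Σ kqᵢ/rᵢ.
Distances from the field point to each charge: r₁ = 2.55 m, r₂ = 0.241 m.
V = k[(8.81×10⁻⁶)/(2.55) + (8.32×10⁻⁶)/(0.241)] = 3.42×10⁵ V.

3.42×10⁵ V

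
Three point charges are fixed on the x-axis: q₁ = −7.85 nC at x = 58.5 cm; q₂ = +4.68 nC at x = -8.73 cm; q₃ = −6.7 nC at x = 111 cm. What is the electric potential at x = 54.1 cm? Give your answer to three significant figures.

-1640 V

The total potential is the scalar sum of each charge's contribution, V = Σ kqᵢ/rᵢ.
Distances from the field point to each charge: r₁ = 0.0440 m, r₂ = 0.628 m, r₃ = 0.569 m.
V = k[(-7.85×10⁻⁹)/(0.0440) + (4.68×10⁻⁹)/(0.628) + (-6.70×10⁻⁹)/(0.569)] = -1640 V.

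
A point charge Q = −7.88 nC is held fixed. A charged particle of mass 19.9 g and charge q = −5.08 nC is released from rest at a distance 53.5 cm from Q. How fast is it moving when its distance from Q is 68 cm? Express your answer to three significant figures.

Only the electrostatic force acts, so mechanical energy is conserved: ½mv² = U₁ − U₂ = kQq(1/r₁ − 1/r₂).
U₁ − U₂ = (8.99×10⁹ N·m²/C²)(-7.88×10⁻⁹ C)(-5.08×10⁻⁹ C)(1/0.535 − 1/0.680) = 1.43×10⁻⁷ J.
v = √(2·1.43×10⁻⁷/0.0199) = 3.80×10⁻³ m/s.

3.80×10⁻³ m/s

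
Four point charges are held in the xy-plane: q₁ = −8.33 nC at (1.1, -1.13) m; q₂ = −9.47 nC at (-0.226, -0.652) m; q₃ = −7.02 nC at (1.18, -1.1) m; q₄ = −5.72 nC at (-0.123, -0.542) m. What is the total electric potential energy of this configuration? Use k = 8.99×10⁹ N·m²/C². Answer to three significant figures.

The work to assemble the configuration equals its total potential energy, U = Σ kqᵢqⱼ/rᵢⱼ over all pairs.
Pair separations: r₁₂ = 1.41 m, r₁₃ = 0.0854 m, r₁₄ = 1.36 m, r₂₃ = 1.48 m, r₂₄ = 0.151 m, r₃₄ = 1.42 m.
Summing all 6 pair terms gives U = 1.09×10⁻⁵ J.

1.09×10⁻⁵ J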